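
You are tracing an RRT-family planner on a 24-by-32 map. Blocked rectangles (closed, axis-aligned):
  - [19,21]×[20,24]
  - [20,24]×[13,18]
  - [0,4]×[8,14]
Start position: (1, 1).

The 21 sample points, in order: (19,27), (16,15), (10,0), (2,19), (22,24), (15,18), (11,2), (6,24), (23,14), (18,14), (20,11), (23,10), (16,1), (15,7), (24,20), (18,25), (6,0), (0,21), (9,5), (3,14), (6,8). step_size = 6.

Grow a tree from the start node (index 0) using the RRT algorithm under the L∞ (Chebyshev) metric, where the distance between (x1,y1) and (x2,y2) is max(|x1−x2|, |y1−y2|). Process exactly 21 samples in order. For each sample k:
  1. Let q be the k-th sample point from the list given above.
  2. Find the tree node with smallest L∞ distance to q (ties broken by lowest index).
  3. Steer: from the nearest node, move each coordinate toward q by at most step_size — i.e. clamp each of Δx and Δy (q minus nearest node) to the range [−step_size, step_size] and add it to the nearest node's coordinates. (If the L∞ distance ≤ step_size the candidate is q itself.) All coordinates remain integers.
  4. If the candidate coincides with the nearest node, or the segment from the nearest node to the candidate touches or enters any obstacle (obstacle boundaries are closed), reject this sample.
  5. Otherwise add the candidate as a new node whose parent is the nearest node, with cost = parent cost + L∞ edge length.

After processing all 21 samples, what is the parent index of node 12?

Parent of node 12: 7

1. q=(19,27) nearest=0 d=26 new=(7,7) → add node 1 parent=0 cost=6
2. q=(16,15) nearest=1 d=9 new=(13,13) → add node 2 parent=1 cost=12
3. q=(10,0) nearest=1 d=7 new=(10,1) → add node 3 parent=1 cost=12
4. q=(2,19) nearest=2 d=11 new=(7,19) → add node 4 parent=2 cost=18
5. q=(22,24) nearest=2 d=11 new=(19,19) → add node 5 parent=2 cost=18
6. q=(15,18) nearest=5 d=4 new=(15,18) → add node 6 parent=5 cost=22
7. q=(11,2) nearest=3 d=1 new=(11,2) → add node 7 parent=3 cost=13
8. q=(6,24) nearest=4 d=5 new=(6,24) → add node 8 parent=4 cost=23
9. q=(23,14) nearest=5 d=5 new=(23,14) → blocked by [20,24]×[13,18], reject
10. q=(18,14) nearest=6 d=4 new=(18,14) → add node 9 parent=6 cost=26
11. q=(20,11) nearest=9 d=3 new=(20,11) → add node 10 parent=9 cost=29
12. q=(23,10) nearest=10 d=3 new=(23,10) → add node 11 parent=10 cost=32
13. q=(16,1) nearest=7 d=5 new=(16,1) → add node 12 parent=7 cost=18
14. q=(15,7) nearest=7 d=5 new=(15,7) → add node 13 parent=7 cost=18
15. q=(24,20) nearest=5 d=5 new=(24,20) → add node 14 parent=5 cost=23
16. q=(18,25) nearest=5 d=6 new=(18,25) → add node 15 parent=5 cost=24
17. q=(6,0) nearest=3 d=4 new=(6,0) → add node 16 parent=3 cost=16
18. q=(0,21) nearest=8 d=6 new=(0,21) → add node 17 parent=8 cost=29
19. q=(9,5) nearest=1 d=2 new=(9,5) → add node 18 parent=1 cost=8
20. q=(3,14) nearest=4 d=5 new=(3,14) → blocked by [0,4]×[8,14], reject
21. q=(6,8) nearest=1 d=1 new=(6,8) → add node 19 parent=1 cost=7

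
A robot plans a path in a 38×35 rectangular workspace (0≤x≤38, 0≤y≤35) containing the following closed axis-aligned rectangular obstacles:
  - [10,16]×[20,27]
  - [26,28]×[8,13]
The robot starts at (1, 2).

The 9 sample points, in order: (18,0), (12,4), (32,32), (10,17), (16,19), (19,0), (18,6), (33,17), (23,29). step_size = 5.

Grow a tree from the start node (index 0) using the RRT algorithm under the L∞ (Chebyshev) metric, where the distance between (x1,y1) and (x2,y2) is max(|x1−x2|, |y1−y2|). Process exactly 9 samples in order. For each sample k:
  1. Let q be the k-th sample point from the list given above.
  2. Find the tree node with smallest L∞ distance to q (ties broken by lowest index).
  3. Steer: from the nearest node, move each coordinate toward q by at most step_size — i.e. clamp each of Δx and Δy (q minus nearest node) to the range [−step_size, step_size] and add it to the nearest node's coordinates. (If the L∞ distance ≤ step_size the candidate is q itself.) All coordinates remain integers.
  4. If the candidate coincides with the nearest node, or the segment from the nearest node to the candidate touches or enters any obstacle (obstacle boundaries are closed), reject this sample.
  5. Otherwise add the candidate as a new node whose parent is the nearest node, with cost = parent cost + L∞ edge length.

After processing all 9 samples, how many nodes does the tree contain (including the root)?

1. q=(18,0) nearest=0 d=17 new=(6,0) → add node 1 parent=0 cost=5
2. q=(12,4) nearest=1 d=6 new=(11,4) → add node 2 parent=1 cost=10
3. q=(32,32) nearest=2 d=28 new=(16,9) → add node 3 parent=2 cost=15
4. q=(10,17) nearest=3 d=8 new=(11,14) → add node 4 parent=3 cost=20
5. q=(16,19) nearest=4 d=5 new=(16,19) → add node 5 parent=4 cost=25
6. q=(19,0) nearest=2 d=8 new=(16,0) → add node 6 parent=2 cost=15
7. q=(18,6) nearest=3 d=3 new=(18,6) → add node 7 parent=3 cost=18
8. q=(33,17) nearest=7 d=15 new=(23,11) → add node 8 parent=7 cost=23
9. q=(23,29) nearest=5 d=10 new=(21,24) → add node 9 parent=5 cost=30

Node count: 10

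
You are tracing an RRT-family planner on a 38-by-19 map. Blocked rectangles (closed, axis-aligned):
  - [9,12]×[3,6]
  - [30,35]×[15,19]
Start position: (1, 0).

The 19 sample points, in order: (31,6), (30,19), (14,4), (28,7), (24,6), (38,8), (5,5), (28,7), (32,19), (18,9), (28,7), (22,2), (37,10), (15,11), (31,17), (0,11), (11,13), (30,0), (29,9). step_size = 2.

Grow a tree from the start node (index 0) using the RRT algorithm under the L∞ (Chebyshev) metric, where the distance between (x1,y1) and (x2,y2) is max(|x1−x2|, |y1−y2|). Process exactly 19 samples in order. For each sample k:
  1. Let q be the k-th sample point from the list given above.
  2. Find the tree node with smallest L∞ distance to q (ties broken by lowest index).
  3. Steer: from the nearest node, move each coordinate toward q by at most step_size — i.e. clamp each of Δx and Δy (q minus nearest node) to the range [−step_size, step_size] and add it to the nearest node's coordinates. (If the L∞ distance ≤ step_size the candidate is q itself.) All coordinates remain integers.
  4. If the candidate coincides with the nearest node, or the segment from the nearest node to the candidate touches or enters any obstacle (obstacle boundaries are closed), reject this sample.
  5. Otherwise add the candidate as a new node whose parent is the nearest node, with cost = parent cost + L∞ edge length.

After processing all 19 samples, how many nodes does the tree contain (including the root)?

Node count: 10

1. q=(31,6) nearest=0 d=30 new=(3,2) → add node 1 parent=0 cost=2
2. q=(30,19) nearest=1 d=27 new=(5,4) → add node 2 parent=1 cost=4
3. q=(14,4) nearest=2 d=9 new=(7,4) → add node 3 parent=2 cost=6
4. q=(28,7) nearest=3 d=21 new=(9,6) → blocked by [9,12]×[3,6], reject
5. q=(24,6) nearest=3 d=17 new=(9,6) → blocked by [9,12]×[3,6], reject
6. q=(38,8) nearest=3 d=31 new=(9,6) → blocked by [9,12]×[3,6], reject
7. q=(5,5) nearest=2 d=1 new=(5,5) → add node 4 parent=2 cost=5
8. q=(28,7) nearest=3 d=21 new=(9,6) → blocked by [9,12]×[3,6], reject
9. q=(32,19) nearest=3 d=25 new=(9,6) → blocked by [9,12]×[3,6], reject
10. q=(18,9) nearest=3 d=11 new=(9,6) → blocked by [9,12]×[3,6], reject
11. q=(28,7) nearest=3 d=21 new=(9,6) → blocked by [9,12]×[3,6], reject
12. q=(22,2) nearest=3 d=15 new=(9,2) → add node 5 parent=3 cost=8
13. q=(37,10) nearest=5 d=28 new=(11,4) → blocked by [9,12]×[3,6], reject
14. q=(15,11) nearest=3 d=8 new=(9,6) → blocked by [9,12]×[3,6], reject
15. q=(31,17) nearest=5 d=22 new=(11,4) → blocked by [9,12]×[3,6], reject
16. q=(0,11) nearest=4 d=6 new=(3,7) → add node 6 parent=4 cost=7
17. q=(11,13) nearest=4 d=8 new=(7,7) → add node 7 parent=4 cost=7
18. q=(30,0) nearest=5 d=21 new=(11,0) → add node 8 parent=5 cost=10
19. q=(29,9) nearest=8 d=18 new=(13,2) → add node 9 parent=8 cost=12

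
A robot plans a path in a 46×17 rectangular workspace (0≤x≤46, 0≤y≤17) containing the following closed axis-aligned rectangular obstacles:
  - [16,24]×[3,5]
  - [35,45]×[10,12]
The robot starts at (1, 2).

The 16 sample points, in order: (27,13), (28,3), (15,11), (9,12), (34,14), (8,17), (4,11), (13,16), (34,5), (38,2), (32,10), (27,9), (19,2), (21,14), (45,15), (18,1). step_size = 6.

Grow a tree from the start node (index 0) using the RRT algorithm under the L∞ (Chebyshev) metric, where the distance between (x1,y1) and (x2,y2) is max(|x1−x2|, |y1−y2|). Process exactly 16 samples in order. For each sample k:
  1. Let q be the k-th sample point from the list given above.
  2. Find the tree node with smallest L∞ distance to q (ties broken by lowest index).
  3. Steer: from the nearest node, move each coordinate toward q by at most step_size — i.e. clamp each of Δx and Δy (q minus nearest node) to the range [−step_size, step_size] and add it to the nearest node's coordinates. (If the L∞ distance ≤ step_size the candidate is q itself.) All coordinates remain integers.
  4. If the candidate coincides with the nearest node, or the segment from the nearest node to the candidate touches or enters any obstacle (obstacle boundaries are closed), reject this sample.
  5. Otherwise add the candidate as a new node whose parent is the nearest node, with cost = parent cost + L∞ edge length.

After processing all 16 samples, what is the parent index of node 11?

Parent of node 11: 9

1. q=(27,13) nearest=0 d=26 new=(7,8) → add node 1 parent=0 cost=6
2. q=(28,3) nearest=1 d=21 new=(13,3) → add node 2 parent=1 cost=12
3. q=(15,11) nearest=1 d=8 new=(13,11) → add node 3 parent=1 cost=12
4. q=(9,12) nearest=1 d=4 new=(9,12) → add node 4 parent=1 cost=10
5. q=(34,14) nearest=2 d=21 new=(19,9) → add node 5 parent=2 cost=18
6. q=(8,17) nearest=4 d=5 new=(8,17) → add node 6 parent=4 cost=15
7. q=(4,11) nearest=1 d=3 new=(4,11) → add node 7 parent=1 cost=9
8. q=(13,16) nearest=4 d=4 new=(13,16) → add node 8 parent=4 cost=14
9. q=(34,5) nearest=5 d=15 new=(25,5) → add node 9 parent=5 cost=24
10. q=(38,2) nearest=9 d=13 new=(31,2) → add node 10 parent=9 cost=30
11. q=(32,10) nearest=9 d=7 new=(31,10) → add node 11 parent=9 cost=30
12. q=(27,9) nearest=9 d=4 new=(27,9) → add node 12 parent=9 cost=28
13. q=(19,2) nearest=2 d=6 new=(19,2) → add node 13 parent=2 cost=18
14. q=(21,14) nearest=5 d=5 new=(21,14) → add node 14 parent=5 cost=23
15. q=(45,15) nearest=10 d=14 new=(37,8) → add node 15 parent=10 cost=36
16. q=(18,1) nearest=13 d=1 new=(18,1) → add node 16 parent=13 cost=19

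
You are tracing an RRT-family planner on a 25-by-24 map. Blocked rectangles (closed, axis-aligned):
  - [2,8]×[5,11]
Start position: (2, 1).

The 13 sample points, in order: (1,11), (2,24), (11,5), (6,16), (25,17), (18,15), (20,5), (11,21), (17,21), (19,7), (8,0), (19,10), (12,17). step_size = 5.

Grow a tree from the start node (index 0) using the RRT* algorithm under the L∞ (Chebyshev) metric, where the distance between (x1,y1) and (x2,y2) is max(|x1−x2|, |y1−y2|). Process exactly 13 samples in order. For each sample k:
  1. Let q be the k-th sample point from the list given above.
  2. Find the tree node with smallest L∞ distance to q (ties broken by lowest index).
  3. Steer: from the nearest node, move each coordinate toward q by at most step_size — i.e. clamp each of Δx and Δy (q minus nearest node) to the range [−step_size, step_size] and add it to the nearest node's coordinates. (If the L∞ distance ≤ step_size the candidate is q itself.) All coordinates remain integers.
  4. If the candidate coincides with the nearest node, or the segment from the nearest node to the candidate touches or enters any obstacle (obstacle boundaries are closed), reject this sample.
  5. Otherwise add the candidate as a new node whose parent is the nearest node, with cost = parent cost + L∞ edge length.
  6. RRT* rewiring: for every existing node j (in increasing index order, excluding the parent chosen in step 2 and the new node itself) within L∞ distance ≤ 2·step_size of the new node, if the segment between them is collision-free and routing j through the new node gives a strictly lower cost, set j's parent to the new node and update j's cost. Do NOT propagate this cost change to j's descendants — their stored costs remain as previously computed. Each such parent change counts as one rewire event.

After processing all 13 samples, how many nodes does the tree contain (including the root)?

1. q=(1,11) nearest=0 d=10 new=(1,6) → add node 1 parent=0 cost=5
2. q=(2,24) nearest=1 d=18 new=(2,11) → blocked by [2,8]×[5,11], reject
3. q=(11,5) nearest=0 d=9 new=(7,5) → blocked by [2,8]×[5,11], reject
4. q=(6,16) nearest=1 d=10 new=(6,11) → blocked by [2,8]×[5,11], reject
5. q=(25,17) nearest=0 d=23 new=(7,6) → blocked by [2,8]×[5,11], reject
6. q=(18,15) nearest=0 d=16 new=(7,6) → blocked by [2,8]×[5,11], reject
7. q=(20,5) nearest=0 d=18 new=(7,5) → blocked by [2,8]×[5,11], reject
8. q=(11,21) nearest=1 d=15 new=(6,11) → blocked by [2,8]×[5,11], reject
9. q=(17,21) nearest=1 d=16 new=(6,11) → blocked by [2,8]×[5,11], reject
10. q=(19,7) nearest=0 d=17 new=(7,6) → blocked by [2,8]×[5,11], reject
11. q=(8,0) nearest=0 d=6 new=(7,0) → add node 2 parent=0 cost=5
12. q=(19,10) nearest=2 d=12 new=(12,5) → add node 3 parent=2 cost=10
13. q=(12,17) nearest=1 d=11 new=(6,11) → blocked by [2,8]×[5,11], reject

Node count: 4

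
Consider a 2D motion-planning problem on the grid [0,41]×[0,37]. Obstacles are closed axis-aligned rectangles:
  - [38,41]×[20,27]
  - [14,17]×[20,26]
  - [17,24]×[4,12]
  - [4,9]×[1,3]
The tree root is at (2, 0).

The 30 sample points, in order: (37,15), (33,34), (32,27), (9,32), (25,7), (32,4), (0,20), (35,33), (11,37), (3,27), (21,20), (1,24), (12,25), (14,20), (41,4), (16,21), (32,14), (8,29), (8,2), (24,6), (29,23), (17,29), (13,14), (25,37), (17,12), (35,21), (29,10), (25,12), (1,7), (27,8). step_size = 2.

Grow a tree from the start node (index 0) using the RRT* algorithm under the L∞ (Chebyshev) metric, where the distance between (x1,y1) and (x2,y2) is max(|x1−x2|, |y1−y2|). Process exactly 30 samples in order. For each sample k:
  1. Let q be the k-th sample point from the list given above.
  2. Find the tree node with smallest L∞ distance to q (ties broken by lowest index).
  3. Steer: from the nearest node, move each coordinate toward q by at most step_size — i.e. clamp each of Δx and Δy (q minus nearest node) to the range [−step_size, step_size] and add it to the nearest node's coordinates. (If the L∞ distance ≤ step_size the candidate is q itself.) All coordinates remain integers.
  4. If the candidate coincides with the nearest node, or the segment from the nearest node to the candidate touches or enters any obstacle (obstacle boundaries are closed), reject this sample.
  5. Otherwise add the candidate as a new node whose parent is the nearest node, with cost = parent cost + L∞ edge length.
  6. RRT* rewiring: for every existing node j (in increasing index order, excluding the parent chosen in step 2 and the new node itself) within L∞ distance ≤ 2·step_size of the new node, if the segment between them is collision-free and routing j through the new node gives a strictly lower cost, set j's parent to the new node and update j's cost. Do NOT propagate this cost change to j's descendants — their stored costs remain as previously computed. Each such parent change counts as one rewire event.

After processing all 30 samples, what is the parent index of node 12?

1. q=(37,15) nearest=0 d=35 new=(4,2) → blocked by [4,9]×[1,3], reject
2. q=(33,34) nearest=0 d=34 new=(4,2) → blocked by [4,9]×[1,3], reject
3. q=(32,27) nearest=0 d=30 new=(4,2) → blocked by [4,9]×[1,3], reject
4. q=(9,32) nearest=0 d=32 new=(4,2) → blocked by [4,9]×[1,3], reject
5. q=(25,7) nearest=0 d=23 new=(4,2) → blocked by [4,9]×[1,3], reject
6. q=(32,4) nearest=0 d=30 new=(4,2) → blocked by [4,9]×[1,3], reject
7. q=(0,20) nearest=0 d=20 new=(0,2) → add node 1 parent=0 cost=2
8. q=(35,33) nearest=0 d=33 new=(4,2) → blocked by [4,9]×[1,3], reject
9. q=(11,37) nearest=1 d=35 new=(2,4) → add node 2 parent=1 cost=4
10. q=(3,27) nearest=2 d=23 new=(3,6) → add node 3 parent=2 cost=6
11. q=(21,20) nearest=3 d=18 new=(5,8) → add node 4 parent=3 cost=8
12. q=(1,24) nearest=4 d=16 new=(3,10) → add node 5 parent=4 cost=10
13. q=(12,25) nearest=5 d=15 new=(5,12) → add node 6 parent=5 cost=12
14. q=(14,20) nearest=6 d=9 new=(7,14) → add node 7 parent=6 cost=14
15. q=(41,4) nearest=7 d=34 new=(9,12) → add node 8 parent=7 cost=16
16. q=(16,21) nearest=7 d=9 new=(9,16) → add node 9 parent=7 cost=16
17. q=(32,14) nearest=8 d=23 new=(11,14) → add node 10 parent=8 cost=18
18. q=(8,29) nearest=9 d=13 new=(8,18) → add node 11 parent=9 cost=18
19. q=(8,2) nearest=3 d=5 new=(5,4) → add node 12 parent=3 cost=8
20. q=(24,6) nearest=10 d=13 new=(13,12) → add node 13 parent=10 cost=20
21. q=(29,23) nearest=13 d=16 new=(15,14) → add node 14 parent=13 cost=22
22. q=(17,29) nearest=11 d=11 new=(10,20) → add node 15 parent=11 cost=20
23. q=(13,14) nearest=10 d=2 new=(13,14) → add node 16 parent=10 cost=20
24. q=(25,37) nearest=15 d=17 new=(12,22) → add node 17 parent=15 cost=22
25. q=(17,12) nearest=14 d=2 new=(17,12) → blocked by [17,24]×[4,12], reject
26. q=(35,21) nearest=14 d=20 new=(17,16) → add node 18 parent=14 cost=24
27. q=(29,10) nearest=18 d=12 new=(19,14) → add node 19 parent=18 cost=26
28. q=(25,12) nearest=19 d=6 new=(21,12) → blocked by [17,24]×[4,12], reject
29. q=(1,7) nearest=3 d=2 new=(1,7) → add node 20 parent=3 cost=8
30. q=(27,8) nearest=19 d=8 new=(21,12) → blocked by [17,24]×[4,12], reject

Parent of node 12: 3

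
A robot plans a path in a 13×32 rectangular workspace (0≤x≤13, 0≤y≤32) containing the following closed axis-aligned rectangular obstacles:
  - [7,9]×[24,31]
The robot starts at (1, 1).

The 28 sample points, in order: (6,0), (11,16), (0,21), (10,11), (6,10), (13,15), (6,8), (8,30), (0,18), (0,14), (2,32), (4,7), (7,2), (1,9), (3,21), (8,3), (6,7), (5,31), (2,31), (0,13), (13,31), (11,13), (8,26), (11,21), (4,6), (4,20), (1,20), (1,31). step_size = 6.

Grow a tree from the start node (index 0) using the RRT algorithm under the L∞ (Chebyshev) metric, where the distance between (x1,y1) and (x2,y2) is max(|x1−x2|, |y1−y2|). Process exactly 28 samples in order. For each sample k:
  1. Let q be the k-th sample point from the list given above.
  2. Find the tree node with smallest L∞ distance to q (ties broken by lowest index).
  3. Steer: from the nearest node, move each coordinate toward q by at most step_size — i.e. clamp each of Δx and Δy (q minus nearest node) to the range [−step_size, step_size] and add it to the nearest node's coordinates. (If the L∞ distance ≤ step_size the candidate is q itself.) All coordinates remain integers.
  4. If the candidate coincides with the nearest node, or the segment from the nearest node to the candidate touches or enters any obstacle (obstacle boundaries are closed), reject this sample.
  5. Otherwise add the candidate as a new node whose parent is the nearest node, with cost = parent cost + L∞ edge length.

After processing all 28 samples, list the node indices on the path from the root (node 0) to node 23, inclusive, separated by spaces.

1. q=(6,0) nearest=0 d=5 new=(6,0) → add node 1 parent=0 cost=5
2. q=(11,16) nearest=0 d=15 new=(7,7) → add node 2 parent=0 cost=6
3. q=(0,21) nearest=2 d=14 new=(1,13) → add node 3 parent=2 cost=12
4. q=(10,11) nearest=2 d=4 new=(10,11) → add node 4 parent=2 cost=10
5. q=(6,10) nearest=2 d=3 new=(6,10) → add node 5 parent=2 cost=9
6. q=(13,15) nearest=4 d=4 new=(13,15) → add node 6 parent=4 cost=14
7. q=(6,8) nearest=2 d=1 new=(6,8) → add node 7 parent=2 cost=7
8. q=(8,30) nearest=6 d=15 new=(8,21) → add node 8 parent=6 cost=20
9. q=(0,18) nearest=3 d=5 new=(0,18) → add node 9 parent=3 cost=17
10. q=(0,14) nearest=3 d=1 new=(0,14) → add node 10 parent=3 cost=13
11. q=(2,32) nearest=8 d=11 new=(2,27) → add node 11 parent=8 cost=26
12. q=(4,7) nearest=7 d=2 new=(4,7) → add node 12 parent=7 cost=9
13. q=(7,2) nearest=1 d=2 new=(7,2) → add node 13 parent=1 cost=7
14. q=(1,9) nearest=12 d=3 new=(1,9) → add node 14 parent=12 cost=12
15. q=(3,21) nearest=9 d=3 new=(3,21) → add node 15 parent=9 cost=20
16. q=(8,3) nearest=13 d=1 new=(8,3) → add node 16 parent=13 cost=8
17. q=(6,7) nearest=2 d=1 new=(6,7) → add node 17 parent=2 cost=7
18. q=(5,31) nearest=11 d=4 new=(5,31) → add node 18 parent=11 cost=30
19. q=(2,31) nearest=18 d=3 new=(2,31) → add node 19 parent=18 cost=33
20. q=(0,13) nearest=3 d=1 new=(0,13) → add node 20 parent=3 cost=13
21. q=(13,31) nearest=18 d=8 new=(11,31) → blocked by [7,9]×[24,31], reject
22. q=(11,13) nearest=4 d=2 new=(11,13) → add node 21 parent=4 cost=12
23. q=(8,26) nearest=8 d=5 new=(8,26) → blocked by [7,9]×[24,31], reject
24. q=(11,21) nearest=8 d=3 new=(11,21) → add node 22 parent=8 cost=23
25. q=(4,6) nearest=12 d=1 new=(4,6) → add node 23 parent=12 cost=10
26. q=(4,20) nearest=15 d=1 new=(4,20) → add node 24 parent=15 cost=21
27. q=(1,20) nearest=9 d=2 new=(1,20) → add node 25 parent=9 cost=19
28. q=(1,31) nearest=19 d=1 new=(1,31) → add node 26 parent=19 cost=34

Path: 0 2 7 12 23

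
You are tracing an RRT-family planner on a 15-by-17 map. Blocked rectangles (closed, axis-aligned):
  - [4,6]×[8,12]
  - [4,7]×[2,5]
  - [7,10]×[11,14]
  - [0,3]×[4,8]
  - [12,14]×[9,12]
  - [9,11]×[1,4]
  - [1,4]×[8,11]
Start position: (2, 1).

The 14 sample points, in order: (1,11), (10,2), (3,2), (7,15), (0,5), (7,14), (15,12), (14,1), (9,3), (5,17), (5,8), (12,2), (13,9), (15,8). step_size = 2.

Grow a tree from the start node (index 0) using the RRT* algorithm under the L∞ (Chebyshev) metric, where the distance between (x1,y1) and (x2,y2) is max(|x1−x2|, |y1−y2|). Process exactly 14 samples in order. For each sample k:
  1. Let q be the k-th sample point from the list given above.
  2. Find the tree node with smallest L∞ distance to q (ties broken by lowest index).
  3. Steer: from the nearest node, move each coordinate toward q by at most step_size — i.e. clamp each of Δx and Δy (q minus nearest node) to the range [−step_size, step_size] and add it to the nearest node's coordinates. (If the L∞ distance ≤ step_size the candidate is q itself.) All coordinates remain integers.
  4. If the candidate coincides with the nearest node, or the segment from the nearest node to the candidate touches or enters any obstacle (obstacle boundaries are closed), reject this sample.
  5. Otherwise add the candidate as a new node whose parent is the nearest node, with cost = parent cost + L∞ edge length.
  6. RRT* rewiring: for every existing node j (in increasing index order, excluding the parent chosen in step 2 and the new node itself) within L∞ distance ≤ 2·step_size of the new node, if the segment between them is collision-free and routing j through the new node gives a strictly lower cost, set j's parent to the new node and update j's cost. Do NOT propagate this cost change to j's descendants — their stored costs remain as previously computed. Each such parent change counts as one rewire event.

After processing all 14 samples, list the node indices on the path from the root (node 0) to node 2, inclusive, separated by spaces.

Path: 0 2

1. q=(1,11) nearest=0 d=10 new=(1,3) → add node 1 parent=0 cost=2
2. q=(10,2) nearest=0 d=8 new=(4,2) → blocked by [4,7]×[2,5], reject
3. q=(3,2) nearest=0 d=1 new=(3,2) → add node 2 parent=0 cost=1
4. q=(7,15) nearest=1 d=12 new=(3,5) → blocked by [0,3]×[4,8], reject
5. q=(0,5) nearest=1 d=2 new=(0,5) → blocked by [0,3]×[4,8], reject
6. q=(7,14) nearest=1 d=11 new=(3,5) → blocked by [0,3]×[4,8], reject
7. q=(15,12) nearest=2 d=12 new=(5,4) → blocked by [4,7]×[2,5], reject
8. q=(14,1) nearest=2 d=11 new=(5,1) → add node 3 parent=2 cost=3
9. q=(9,3) nearest=3 d=4 new=(7,3) → blocked by [4,7]×[2,5], reject
10. q=(5,17) nearest=1 d=14 new=(3,5) → blocked by [0,3]×[4,8], reject
11. q=(5,8) nearest=1 d=5 new=(3,5) → blocked by [0,3]×[4,8], reject
12. q=(12,2) nearest=3 d=7 new=(7,2) → blocked by [4,7]×[2,5], reject
13. q=(13,9) nearest=3 d=8 new=(7,3) → blocked by [4,7]×[2,5], reject
14. q=(15,8) nearest=3 d=10 new=(7,3) → blocked by [4,7]×[2,5], reject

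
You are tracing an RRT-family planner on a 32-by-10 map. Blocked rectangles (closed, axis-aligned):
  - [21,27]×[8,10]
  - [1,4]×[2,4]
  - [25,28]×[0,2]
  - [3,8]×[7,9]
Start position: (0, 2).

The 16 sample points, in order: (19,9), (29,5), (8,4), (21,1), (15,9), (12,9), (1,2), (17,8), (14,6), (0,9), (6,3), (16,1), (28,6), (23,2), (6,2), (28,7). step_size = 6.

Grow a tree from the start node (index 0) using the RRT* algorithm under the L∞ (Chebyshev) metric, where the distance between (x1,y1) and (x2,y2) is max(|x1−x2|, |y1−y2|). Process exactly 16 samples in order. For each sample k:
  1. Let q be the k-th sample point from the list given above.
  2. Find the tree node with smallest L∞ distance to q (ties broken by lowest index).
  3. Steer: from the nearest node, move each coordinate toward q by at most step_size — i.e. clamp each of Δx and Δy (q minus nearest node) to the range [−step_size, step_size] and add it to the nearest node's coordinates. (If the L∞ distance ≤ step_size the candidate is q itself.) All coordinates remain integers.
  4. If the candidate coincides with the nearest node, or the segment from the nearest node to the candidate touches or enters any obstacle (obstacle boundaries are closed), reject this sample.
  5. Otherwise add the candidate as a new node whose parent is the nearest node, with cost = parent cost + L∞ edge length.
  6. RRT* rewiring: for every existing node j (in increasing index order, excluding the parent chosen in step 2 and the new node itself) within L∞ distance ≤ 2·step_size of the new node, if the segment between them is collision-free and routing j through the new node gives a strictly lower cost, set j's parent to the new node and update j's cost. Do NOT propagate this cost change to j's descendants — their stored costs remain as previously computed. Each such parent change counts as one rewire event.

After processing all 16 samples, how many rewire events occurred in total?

1. q=(19,9) nearest=0 d=19 new=(6,8) → blocked by [1,4]×[2,4], reject
2. q=(29,5) nearest=0 d=29 new=(6,5) → blocked by [1,4]×[2,4], reject
3. q=(8,4) nearest=0 d=8 new=(6,4) → blocked by [1,4]×[2,4], reject
4. q=(21,1) nearest=0 d=21 new=(6,1) → add node 1 parent=0 cost=6
5. q=(15,9) nearest=1 d=9 new=(12,7) → add node 2 parent=1 cost=12
6. q=(12,9) nearest=2 d=2 new=(12,9) → add node 3 parent=2 cost=14
7. q=(1,2) nearest=0 d=1 new=(1,2) → blocked by [1,4]×[2,4], reject
8. q=(17,8) nearest=2 d=5 new=(17,8) → add node 4 parent=2 cost=17
9. q=(14,6) nearest=2 d=2 new=(14,6) → add node 5 parent=2 cost=14
10. q=(0,9) nearest=0 d=7 new=(0,8) → add node 6 parent=0 cost=6
11. q=(6,3) nearest=1 d=2 new=(6,3) → add node 7 parent=1 cost=8
12. q=(16,1) nearest=5 d=5 new=(16,1) → add node 8 parent=5 cost=19
13. q=(28,6) nearest=4 d=11 new=(23,6) → add node 9 parent=4 cost=23
14. q=(23,2) nearest=9 d=4 new=(23,2) → add node 10 parent=9 cost=27
15. q=(6,2) nearest=1 d=1 new=(6,2) → add node 11 parent=1 cost=7; rewire 8→11 (17<19)
16. q=(28,7) nearest=9 d=5 new=(28,7) → add node 12 parent=9 cost=28

Rewire events: 1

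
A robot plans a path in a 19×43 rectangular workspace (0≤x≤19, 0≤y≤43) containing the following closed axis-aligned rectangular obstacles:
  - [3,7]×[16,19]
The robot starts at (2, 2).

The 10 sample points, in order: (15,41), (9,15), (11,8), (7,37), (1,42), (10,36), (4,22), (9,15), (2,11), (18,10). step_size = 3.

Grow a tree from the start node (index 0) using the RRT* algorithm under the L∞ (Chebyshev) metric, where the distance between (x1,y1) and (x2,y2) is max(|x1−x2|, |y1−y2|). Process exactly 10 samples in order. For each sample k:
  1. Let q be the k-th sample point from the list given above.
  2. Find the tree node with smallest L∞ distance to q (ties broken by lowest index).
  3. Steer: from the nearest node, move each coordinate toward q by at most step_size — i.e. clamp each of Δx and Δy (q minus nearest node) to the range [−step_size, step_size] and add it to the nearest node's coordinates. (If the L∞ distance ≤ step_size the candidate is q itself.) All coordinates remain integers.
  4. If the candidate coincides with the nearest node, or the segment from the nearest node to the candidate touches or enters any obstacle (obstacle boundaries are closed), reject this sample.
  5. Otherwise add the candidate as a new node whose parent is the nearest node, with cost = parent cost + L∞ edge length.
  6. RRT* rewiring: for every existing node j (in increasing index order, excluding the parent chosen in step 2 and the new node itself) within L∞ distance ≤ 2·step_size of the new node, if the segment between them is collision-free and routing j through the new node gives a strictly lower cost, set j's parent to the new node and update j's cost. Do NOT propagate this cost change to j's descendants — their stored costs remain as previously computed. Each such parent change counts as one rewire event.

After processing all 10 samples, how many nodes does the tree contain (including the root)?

Node count: 9

1. q=(15,41) nearest=0 d=39 new=(5,5) → add node 1 parent=0 cost=3
2. q=(9,15) nearest=1 d=10 new=(8,8) → add node 2 parent=1 cost=6
3. q=(11,8) nearest=2 d=3 new=(11,8) → add node 3 parent=2 cost=9
4. q=(7,37) nearest=2 d=29 new=(7,11) → add node 4 parent=2 cost=9
5. q=(1,42) nearest=4 d=31 new=(4,14) → add node 5 parent=4 cost=12
6. q=(10,36) nearest=5 d=22 new=(7,17) → blocked by [3,7]×[16,19], reject
7. q=(4,22) nearest=5 d=8 new=(4,17) → blocked by [3,7]×[16,19], reject
8. q=(9,15) nearest=4 d=4 new=(9,14) → add node 6 parent=4 cost=12
9. q=(2,11) nearest=5 d=3 new=(2,11) → add node 7 parent=5 cost=15
10. q=(18,10) nearest=3 d=7 new=(14,10) → add node 8 parent=3 cost=12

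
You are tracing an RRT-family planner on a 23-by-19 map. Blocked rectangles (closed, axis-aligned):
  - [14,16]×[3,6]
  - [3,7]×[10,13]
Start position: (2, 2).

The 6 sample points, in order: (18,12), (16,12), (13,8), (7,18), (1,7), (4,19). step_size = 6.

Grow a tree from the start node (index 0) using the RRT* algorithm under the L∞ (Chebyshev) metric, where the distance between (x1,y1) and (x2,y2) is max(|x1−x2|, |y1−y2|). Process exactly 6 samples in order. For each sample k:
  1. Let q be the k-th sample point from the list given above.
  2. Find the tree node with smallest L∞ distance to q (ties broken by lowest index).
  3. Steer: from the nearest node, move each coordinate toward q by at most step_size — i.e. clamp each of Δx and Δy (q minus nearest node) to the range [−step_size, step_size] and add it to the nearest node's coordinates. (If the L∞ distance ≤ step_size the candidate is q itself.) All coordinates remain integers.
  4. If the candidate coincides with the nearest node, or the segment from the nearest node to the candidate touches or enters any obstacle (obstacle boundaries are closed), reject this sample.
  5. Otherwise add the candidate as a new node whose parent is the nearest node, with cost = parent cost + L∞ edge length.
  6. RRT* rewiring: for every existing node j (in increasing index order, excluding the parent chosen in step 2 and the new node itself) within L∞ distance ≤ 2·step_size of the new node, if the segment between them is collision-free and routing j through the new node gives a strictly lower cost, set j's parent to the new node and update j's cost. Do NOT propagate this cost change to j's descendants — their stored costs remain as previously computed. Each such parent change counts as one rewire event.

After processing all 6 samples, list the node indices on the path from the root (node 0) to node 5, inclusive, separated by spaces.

1. q=(18,12) nearest=0 d=16 new=(8,8) → add node 1 parent=0 cost=6
2. q=(16,12) nearest=1 d=8 new=(14,12) → add node 2 parent=1 cost=12
3. q=(13,8) nearest=2 d=4 new=(13,8) → add node 3 parent=2 cost=16
4. q=(7,18) nearest=2 d=7 new=(8,18) → add node 4 parent=2 cost=18
5. q=(1,7) nearest=0 d=5 new=(1,7) → add node 5 parent=0 cost=5
6. q=(4,19) nearest=4 d=4 new=(4,19) → add node 6 parent=4 cost=22

Path: 0 5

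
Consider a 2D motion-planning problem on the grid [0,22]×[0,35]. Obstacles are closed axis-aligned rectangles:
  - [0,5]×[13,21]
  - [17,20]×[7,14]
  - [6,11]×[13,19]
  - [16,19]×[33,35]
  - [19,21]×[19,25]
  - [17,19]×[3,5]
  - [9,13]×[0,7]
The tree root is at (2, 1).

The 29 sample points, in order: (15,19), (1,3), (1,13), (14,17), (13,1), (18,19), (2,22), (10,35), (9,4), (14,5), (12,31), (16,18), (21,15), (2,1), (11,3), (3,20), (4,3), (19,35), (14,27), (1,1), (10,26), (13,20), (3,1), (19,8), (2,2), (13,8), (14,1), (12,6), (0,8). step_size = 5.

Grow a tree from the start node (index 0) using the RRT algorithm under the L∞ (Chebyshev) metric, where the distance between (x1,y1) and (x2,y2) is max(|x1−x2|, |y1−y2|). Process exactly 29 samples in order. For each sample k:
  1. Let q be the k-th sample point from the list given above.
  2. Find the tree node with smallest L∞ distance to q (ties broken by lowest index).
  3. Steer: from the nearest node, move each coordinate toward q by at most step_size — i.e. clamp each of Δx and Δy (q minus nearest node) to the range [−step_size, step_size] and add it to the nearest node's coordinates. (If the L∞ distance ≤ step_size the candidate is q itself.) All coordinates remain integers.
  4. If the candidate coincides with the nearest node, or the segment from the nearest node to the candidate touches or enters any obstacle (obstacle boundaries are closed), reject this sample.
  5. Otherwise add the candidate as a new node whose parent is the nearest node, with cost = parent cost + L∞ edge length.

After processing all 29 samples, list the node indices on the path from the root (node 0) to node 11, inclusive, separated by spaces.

Path: 0 11

1. q=(15,19) nearest=0 d=18 new=(7,6) → add node 1 parent=0 cost=5
2. q=(1,3) nearest=0 d=2 new=(1,3) → add node 2 parent=0 cost=2
3. q=(1,13) nearest=1 d=7 new=(2,11) → add node 3 parent=1 cost=10
4. q=(14,17) nearest=1 d=11 new=(12,11) → add node 4 parent=1 cost=10
5. q=(13,1) nearest=1 d=6 new=(12,1) → blocked by [9,13]×[0,7], reject
6. q=(18,19) nearest=4 d=8 new=(17,16) → add node 5 parent=4 cost=15
7. q=(2,22) nearest=3 d=11 new=(2,16) → blocked by [0,5]×[13,21], reject
8. q=(10,35) nearest=5 d=19 new=(12,21) → add node 6 parent=5 cost=20
9. q=(9,4) nearest=1 d=2 new=(9,4) → blocked by [9,13]×[0,7], reject
10. q=(14,5) nearest=4 d=6 new=(14,6) → add node 7 parent=4 cost=15
11. q=(12,31) nearest=6 d=10 new=(12,26) → add node 8 parent=6 cost=25
12. q=(16,18) nearest=5 d=2 new=(16,18) → add node 9 parent=5 cost=17
13. q=(21,15) nearest=5 d=4 new=(21,15) → add node 10 parent=5 cost=19
14. q=(2,1) nearest=0 d=0 → coincident, reject
15. q=(11,3) nearest=7 d=3 new=(11,3) → blocked by [9,13]×[0,7], reject
16. q=(3,20) nearest=3 d=9 new=(3,16) → blocked by [0,5]×[13,21], reject
17. q=(4,3) nearest=0 d=2 new=(4,3) → add node 11 parent=0 cost=2
18. q=(19,35) nearest=8 d=9 new=(17,31) → add node 12 parent=8 cost=30
19. q=(14,27) nearest=8 d=2 new=(14,27) → add node 13 parent=8 cost=27
20. q=(1,1) nearest=0 d=1 new=(1,1) → add node 14 parent=0 cost=1
21. q=(10,26) nearest=8 d=2 new=(10,26) → add node 15 parent=8 cost=27
22. q=(13,20) nearest=6 d=1 new=(13,20) → add node 16 parent=6 cost=21
23. q=(3,1) nearest=0 d=1 new=(3,1) → add node 17 parent=0 cost=1
24. q=(19,8) nearest=7 d=5 new=(19,8) → blocked by [17,20]×[7,14], reject
25. q=(2,2) nearest=0 d=1 new=(2,2) → add node 18 parent=0 cost=1
26. q=(13,8) nearest=7 d=2 new=(13,8) → add node 19 parent=7 cost=17
27. q=(14,1) nearest=7 d=5 new=(14,1) → add node 20 parent=7 cost=20
28. q=(12,6) nearest=7 d=2 new=(12,6) → blocked by [9,13]×[0,7], reject
29. q=(0,8) nearest=3 d=3 new=(0,8) → add node 21 parent=3 cost=13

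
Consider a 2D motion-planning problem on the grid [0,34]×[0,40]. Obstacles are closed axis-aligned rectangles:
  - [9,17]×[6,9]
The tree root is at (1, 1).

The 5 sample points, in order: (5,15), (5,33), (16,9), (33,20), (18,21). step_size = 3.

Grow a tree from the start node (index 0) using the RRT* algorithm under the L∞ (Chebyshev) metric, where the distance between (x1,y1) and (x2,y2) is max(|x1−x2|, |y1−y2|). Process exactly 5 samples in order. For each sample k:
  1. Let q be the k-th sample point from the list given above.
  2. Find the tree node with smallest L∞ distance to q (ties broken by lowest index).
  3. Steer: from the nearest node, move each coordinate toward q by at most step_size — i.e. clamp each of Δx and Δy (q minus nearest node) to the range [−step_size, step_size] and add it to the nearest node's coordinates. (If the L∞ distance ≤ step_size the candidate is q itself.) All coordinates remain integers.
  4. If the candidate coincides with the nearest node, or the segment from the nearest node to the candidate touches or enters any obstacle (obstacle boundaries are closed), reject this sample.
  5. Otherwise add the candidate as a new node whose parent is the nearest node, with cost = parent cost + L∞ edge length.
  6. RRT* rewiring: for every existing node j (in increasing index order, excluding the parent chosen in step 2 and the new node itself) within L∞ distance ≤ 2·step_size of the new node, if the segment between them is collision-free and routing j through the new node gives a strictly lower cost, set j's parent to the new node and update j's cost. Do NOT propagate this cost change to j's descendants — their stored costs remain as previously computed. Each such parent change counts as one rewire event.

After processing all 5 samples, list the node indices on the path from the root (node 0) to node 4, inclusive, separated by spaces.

1. q=(5,15) nearest=0 d=14 new=(4,4) → add node 1 parent=0 cost=3
2. q=(5,33) nearest=1 d=29 new=(5,7) → add node 2 parent=1 cost=6
3. q=(16,9) nearest=2 d=11 new=(8,9) → add node 3 parent=2 cost=9
4. q=(33,20) nearest=3 d=25 new=(11,12) → add node 4 parent=3 cost=12
5. q=(18,21) nearest=4 d=9 new=(14,15) → add node 5 parent=4 cost=15

Path: 0 1 2 3 4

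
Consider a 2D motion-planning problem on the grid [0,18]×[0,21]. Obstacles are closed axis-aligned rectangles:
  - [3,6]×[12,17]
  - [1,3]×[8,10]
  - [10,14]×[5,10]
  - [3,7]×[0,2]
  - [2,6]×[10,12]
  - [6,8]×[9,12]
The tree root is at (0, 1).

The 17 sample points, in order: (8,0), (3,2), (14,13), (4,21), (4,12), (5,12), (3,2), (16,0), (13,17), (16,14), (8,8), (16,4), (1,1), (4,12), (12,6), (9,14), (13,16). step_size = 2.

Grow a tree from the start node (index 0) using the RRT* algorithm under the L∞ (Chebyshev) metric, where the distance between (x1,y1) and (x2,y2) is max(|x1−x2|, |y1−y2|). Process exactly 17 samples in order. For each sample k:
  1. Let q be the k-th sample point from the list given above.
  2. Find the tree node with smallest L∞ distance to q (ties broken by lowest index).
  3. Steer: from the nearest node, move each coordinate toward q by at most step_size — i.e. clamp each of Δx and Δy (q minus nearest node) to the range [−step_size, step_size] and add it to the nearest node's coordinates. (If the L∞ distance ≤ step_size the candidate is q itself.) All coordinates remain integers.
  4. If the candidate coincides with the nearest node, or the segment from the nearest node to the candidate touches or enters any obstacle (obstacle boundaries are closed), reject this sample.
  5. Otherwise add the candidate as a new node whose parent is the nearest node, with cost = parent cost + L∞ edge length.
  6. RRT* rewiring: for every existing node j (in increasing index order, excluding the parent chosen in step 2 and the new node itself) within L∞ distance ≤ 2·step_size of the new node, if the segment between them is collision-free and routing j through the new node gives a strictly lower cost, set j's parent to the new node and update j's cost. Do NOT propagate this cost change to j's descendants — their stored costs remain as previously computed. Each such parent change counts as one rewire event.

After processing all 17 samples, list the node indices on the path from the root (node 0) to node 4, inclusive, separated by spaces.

Path: 0 2 3 4

1. q=(8,0) nearest=0 d=8 new=(2,0) → add node 1 parent=0 cost=2
2. q=(3,2) nearest=1 d=2 new=(3,2) → blocked by [3,7]×[0,2], reject
3. q=(14,13) nearest=1 d=13 new=(4,2) → blocked by [3,7]×[0,2], reject
4. q=(4,21) nearest=0 d=20 new=(2,3) → add node 2 parent=0 cost=2
5. q=(4,12) nearest=2 d=9 new=(4,5) → add node 3 parent=2 cost=4
6. q=(5,12) nearest=3 d=7 new=(5,7) → add node 4 parent=3 cost=6
7. q=(3,2) nearest=2 d=1 new=(3,2) → blocked by [3,7]×[0,2], reject
8. q=(16,0) nearest=4 d=11 new=(7,5) → add node 5 parent=4 cost=8
9. q=(13,17) nearest=4 d=10 new=(7,9) → blocked by [6,8]×[9,12], reject
10. q=(16,14) nearest=5 d=9 new=(9,7) → add node 6 parent=5 cost=10
11. q=(8,8) nearest=6 d=1 new=(8,8) → add node 7 parent=6 cost=11
12. q=(16,4) nearest=6 d=7 new=(11,5) → blocked by [10,14]×[5,10], reject
13. q=(1,1) nearest=0 d=1 new=(1,1) → add node 8 parent=0 cost=1
14. q=(4,12) nearest=7 d=4 new=(6,10) → blocked by [2,6]×[10,12], reject
15. q=(12,6) nearest=6 d=3 new=(11,6) → blocked by [10,14]×[5,10], reject
16. q=(9,14) nearest=7 d=6 new=(9,10) → add node 9 parent=7 cost=13
17. q=(13,16) nearest=9 d=6 new=(11,12) → add node 10 parent=9 cost=15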